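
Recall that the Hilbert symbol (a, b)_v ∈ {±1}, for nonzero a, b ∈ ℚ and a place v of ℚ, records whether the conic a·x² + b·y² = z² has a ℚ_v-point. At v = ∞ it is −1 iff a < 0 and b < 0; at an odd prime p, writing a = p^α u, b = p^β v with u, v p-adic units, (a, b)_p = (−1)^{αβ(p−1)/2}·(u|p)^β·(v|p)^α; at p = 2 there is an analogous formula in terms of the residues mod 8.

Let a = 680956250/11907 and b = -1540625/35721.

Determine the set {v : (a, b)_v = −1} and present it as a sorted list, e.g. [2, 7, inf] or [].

Mod squares: a ≡ 11310, b ≡ -2465. Check v ∈ {∞, 2, 3, 5, 7, 13, 17, 29}.
v=5: a=5^5·(≡3), b=5^5·(≡2) mod 5; (3|5)=-1, (2|5)=-1; (−1)^{5·5·2}·(-1)^5·(-1)^5 = +1.
v=17: a=17^2·(≡12), b=17^1·(≡9) mod 17; (12|17)=-1, (9|17)=+1; (−1)^{2·1·8}·(-1)^1·(+1)^2 = -1.
v=2: v_2(a)=1, v_2(b)=0; units ≡ 7, 7 (mod 8); ε·ε+αω+βω = 1·1+1·0+0·0 ≡ 1  ⇒  (a,b)_2 = -1.
v=∞: 11310 > 0 and -2465 < 0  ⇒  (a,b)_∞ = +1.
v=29: a=29^1·(≡9), b=29^1·(≡12) mod 29; (9|29)=+1, (12|29)=-1; (−1)^{1·1·14}·(+1)^1·(-1)^1 = -1.
v=7: a=7^-2·(≡6), b=7^-2·(≡5) mod 7; (6|7)=-1, (5|7)=-1; (−1)^{-2·-2·3}·(-1)^-2·(-1)^-2 = +1.
v=3: a=3^-5·(≡2), b=3^-6·(≡1) mod 3; (2|3)=-1, (1|3)=+1; (−1)^{-5·-6·1}·(-1)^-6·(+1)^-5 = +1.
v=13: a=13^1·(≡1), b=13^0·(≡7) mod 13; (1|13)=+1, (7|13)=-1; (−1)^{1·0·6}·(+1)^0·(-1)^1 = -1.
|Ram(11310, -2465)| = 4, even; anisotropic at {2, 13, 17, 29}.

[2, 13, 17, 29]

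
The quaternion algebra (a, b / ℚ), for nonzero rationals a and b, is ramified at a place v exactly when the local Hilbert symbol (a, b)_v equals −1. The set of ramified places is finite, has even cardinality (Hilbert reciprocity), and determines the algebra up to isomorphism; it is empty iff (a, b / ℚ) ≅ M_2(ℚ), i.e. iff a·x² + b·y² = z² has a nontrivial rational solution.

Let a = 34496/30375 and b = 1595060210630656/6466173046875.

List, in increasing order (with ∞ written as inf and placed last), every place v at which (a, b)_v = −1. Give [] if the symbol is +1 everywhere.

[3, 5, 11, 17]

Mod squares: a ≡ 165, b ≡ 3927. Check v ∈ {∞, 2, 3, 5, 7, 11, 17, 29}.
v=11: a=11^1·(≡3), b=11^3·(≡3) mod 11; (3|11)=+1, (3|11)=+1; (−1)^{1·3·5}·(+1)^3·(+1)^1 = -1.
v=7: a=7^2·(≡2), b=7^5·(≡2) mod 7; (2|7)=+1, (2|7)=+1; (−1)^{2·5·3}·(+1)^5·(+1)^2 = +1.
v=17: a=17^0·(≡12), b=17^1·(≡5) mod 17; (12|17)=-1, (5|17)=-1; (−1)^{0·1·8}·(-1)^1·(-1)^0 = -1.
v=2: v_2(a)=6, v_2(b)=22; units ≡ 5, 7 (mod 8); ε·ε+αω+βω = 0·1+6·0+22·1 ≡ 0  ⇒  (a,b)_2 = +1.
v=29: a=29^0·(≡23), b=29^-2·(≡14) mod 29; (23|29)=+1, (14|29)=-1; (−1)^{0·-2·14}·(+1)^-2·(-1)^0 = +1.
v=5: a=5^-3·(≡2), b=5^-8·(≡2) mod 5; (2|5)=-1, (2|5)=-1; (−1)^{-3·-8·2}·(-1)^-8·(-1)^-3 = -1.
v=3: a=3^-5·(≡1), b=3^-9·(≡1) mod 3; (1|3)=+1, (1|3)=+1; (−1)^{-5·-9·1}·(+1)^-9·(+1)^-5 = -1.
v=∞: 165 > 0 and 3927 > 0  ⇒  (a,b)_∞ = +1.
(165, 3927 / ℚ) ramifies at {3, 5, 11, 17}: a division algebra.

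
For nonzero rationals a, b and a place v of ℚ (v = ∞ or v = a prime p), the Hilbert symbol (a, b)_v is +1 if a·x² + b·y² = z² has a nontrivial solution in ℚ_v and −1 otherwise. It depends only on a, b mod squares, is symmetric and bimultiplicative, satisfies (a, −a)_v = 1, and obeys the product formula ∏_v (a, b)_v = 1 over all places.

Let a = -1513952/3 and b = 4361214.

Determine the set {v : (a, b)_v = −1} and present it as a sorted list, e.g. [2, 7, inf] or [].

(a, b) ≡ (-2346, 25806) mod (ℚ^×)²; places V = {2, 3, 11, 13, 17, 23, ∞}.
(a,b)_13: α=0, u≡5; β=2, v≡1 (mod 13); (5|13)=-1, (1|13)=+1; sign (−1)^0·-1^2·+1^0 = +1.
(a,b)_23: α=1, u≡16; β=1, v≡6 (mod 23); (16|23)=+1, (6|23)=+1; sign (−1)^1·+1^1·+1^1 = -1.
(a,b)_11: α=2, u≡2; β=1, v≡1 (mod 11); (2|11)=-1, (1|11)=+1; sign (−1)^0·-1^1·+1^2 = -1.
(a,b)_3: α=-1, u≡1; β=1, v≡1 (mod 3); (1|3)=+1, (1|3)=+1; sign (−1)^1·+1^1·+1^-1 = -1.
(a,b)_2: α=5, β=1; u≡3, v≡7 (mod 8); ε(u)ε(v)=1·1, αω(v)=5·0, βω(u)=1·1; sum ≡ 0  ⇒  +1.
(a,b)_∞: sgn(-2346)=−, sgn(25806)=+, so +1.
(a,b)_17: α=1, u≡8; β=1, v≡12 (mod 17); (8|17)=+1, (12|17)=-1; sign (−1)^0·+1^1·-1^1 = -1.
Ram(-2346, 25806) = {3, 11, 17, 23}; no ℚ_3-point on the conic.

[3, 11, 17, 23]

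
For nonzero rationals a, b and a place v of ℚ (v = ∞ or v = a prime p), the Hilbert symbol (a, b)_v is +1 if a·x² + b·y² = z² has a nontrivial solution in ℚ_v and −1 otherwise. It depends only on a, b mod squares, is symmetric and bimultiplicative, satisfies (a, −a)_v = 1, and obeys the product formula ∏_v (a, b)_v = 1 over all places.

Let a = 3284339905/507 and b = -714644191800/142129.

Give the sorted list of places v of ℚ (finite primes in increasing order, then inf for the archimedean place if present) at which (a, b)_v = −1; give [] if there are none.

[2, 5, 7, 11, 17, 19]

Mod squares: a ≡ 33915, b ≡ -462. Check v ∈ {∞, 2, 3, 5, 7, 11, 13, 17, 19, 23, 29}.
v=3: a=3^-1·(≡1), b=3^5·(≡2) mod 3; (1|3)=+1, (2|3)=-1; (−1)^{-1·5·1}·(+1)^5·(-1)^-1 = +1.
v=29: a=29^0·(≡19), b=29^-2·(≡3) mod 29; (19|29)=-1, (3|29)=-1; (−1)^{0·-2·14}·(-1)^-2·(-1)^0 = +1.
v=2: v_2(a)=0, v_2(b)=3; units ≡ 3, 1 (mod 8); ε·ε+αω+βω = 1·0+0·0+3·1 ≡ 1  ⇒  (a,b)_2 = -1.
v=∞: 33915 > 0 and -462 < 0  ⇒  (a,b)_∞ = +1.
v=13: a=13^-2·(≡5), b=13^-2·(≡8) mod 13; (5|13)=-1, (8|13)=-1; (−1)^{-2·-2·6}·(-1)^-2·(-1)^-2 = +1.
v=7: a=7^5·(≡1), b=7^1·(≡1) mod 7; (1|7)=+1, (1|7)=+1; (−1)^{5·1·3}·(+1)^1·(+1)^5 = -1.
v=11: a=11^2·(≡2), b=11^1·(≡8) mod 11; (2|11)=-1, (8|11)=-1; (−1)^{2·1·5}·(-1)^1·(-1)^2 = -1.
v=5: a=5^1·(≡3), b=5^2·(≡2) mod 5; (3|5)=-1, (2|5)=-1; (−1)^{1·2·2}·(-1)^2·(-1)^1 = -1.
v=23: a=23^0·(≡4), b=23^2·(≡20) mod 23; (4|23)=+1, (20|23)=-1; (−1)^{0·2·11}·(+1)^2·(-1)^0 = +1.
v=17: a=17^1·(≡6), b=17^0·(≡7) mod 17; (6|17)=-1, (7|17)=-1; (−1)^{1·0·8}·(-1)^0·(-1)^1 = -1.
v=19: a=19^1·(≡8), b=19^2·(≡12) mod 19; (8|19)=-1, (12|19)=-1; (−1)^{1·2·9}·(-1)^2·(-1)^1 = -1.
|Ram(33915, -462)| = 6, even; anisotropic at {2, 5, 7, 11, 17, 19}.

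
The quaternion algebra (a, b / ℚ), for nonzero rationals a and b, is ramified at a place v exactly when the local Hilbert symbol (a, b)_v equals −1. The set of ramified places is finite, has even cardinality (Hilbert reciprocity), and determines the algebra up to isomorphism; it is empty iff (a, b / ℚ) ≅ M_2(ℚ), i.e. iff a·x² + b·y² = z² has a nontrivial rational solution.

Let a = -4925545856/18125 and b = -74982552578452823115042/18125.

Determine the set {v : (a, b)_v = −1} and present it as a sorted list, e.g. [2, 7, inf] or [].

Mod squares: a ≡ -929566, b ≡ -39971338. Check v ∈ {∞, 2, 3, 5, 7, 11, 29, 31, 43, 47}.
v=2: v_2(a)=7, v_2(b)=1; units ≡ 1, 3 (mod 8); ε·ε+αω+βω = 0·1+7·1+1·0 ≡ 1  ⇒  (a,b)_2 = -1.
v=3: a=3^0·(≡2), b=3^6·(≡2) mod 3; (2|3)=-1, (2|3)=-1; (−1)^{0·6·1}·(-1)^6·(-1)^0 = +1.
v=11: a=11^1·(≡2), b=11^5·(≡9) mod 11; (2|11)=-1, (9|11)=+1; (−1)^{1·5·5}·(-1)^5·(+1)^1 = +1.
v=∞: -929566 < 0 and -39971338 < 0  ⇒  (a,b)_∞ = -1.
v=5: a=5^-4·(≡1), b=5^-4·(≡2) mod 5; (1|5)=+1, (2|5)=-1; (−1)^{-4·-4·2}·(+1)^-4·(-1)^-4 = +1.
v=43: a=43^0·(≡39), b=43^1·(≡28) mod 43; (39|43)=-1, (28|43)=-1; (−1)^{0·1·21}·(-1)^1·(-1)^0 = -1.
v=31: a=31^1·(≡6), b=31^3·(≡25) mod 31; (6|31)=-1, (25|31)=+1; (−1)^{1·3·15}·(-1)^3·(+1)^1 = +1.
v=29: a=29^-1·(≡13), b=29^-1·(≡18) mod 29; (13|29)=+1, (18|29)=-1; (−1)^{-1·-1·14}·(+1)^-1·(-1)^-1 = -1.
v=7: a=7^4·(≡3), b=7^4·(≡5) mod 7; (3|7)=-1, (5|7)=-1; (−1)^{4·4·3}·(-1)^4·(-1)^4 = +1.
v=47: a=47^1·(≡2), b=47^3·(≡39) mod 47; (2|47)=+1, (39|47)=-1; (−1)^{1·3·23}·(+1)^3·(-1)^1 = +1.
(-929566, -39971338 / ℚ) ramifies at {2, 29, 43, ∞}: a division algebra.

[2, 29, 43, inf]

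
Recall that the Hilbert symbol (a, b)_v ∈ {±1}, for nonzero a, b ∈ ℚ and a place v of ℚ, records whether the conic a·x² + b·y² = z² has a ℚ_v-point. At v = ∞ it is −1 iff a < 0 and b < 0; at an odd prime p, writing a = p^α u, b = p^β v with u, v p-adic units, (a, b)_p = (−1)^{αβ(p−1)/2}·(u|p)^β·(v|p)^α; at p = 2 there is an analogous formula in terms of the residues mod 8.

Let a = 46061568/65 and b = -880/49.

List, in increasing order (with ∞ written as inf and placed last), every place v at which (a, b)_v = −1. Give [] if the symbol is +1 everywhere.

Mod squares: a ≡ 6630, b ≡ -55. Check v ∈ {∞, 2, 3, 5, 7, 11, 13, 17}.
v=13: a=13^-1·(≡4), b=13^0·(≡3) mod 13; (4|13)=+1, (3|13)=+1; (−1)^{-1·0·6}·(+1)^0·(+1)^-1 = +1.
v=11: a=11^0·(≡8), b=11^1·(≡6) mod 11; (8|11)=-1, (6|11)=-1; (−1)^{0·1·5}·(-1)^1·(-1)^0 = -1.
v=17: a=17^1·(≡8), b=17^0·(≡15) mod 17; (8|17)=+1, (15|17)=+1; (−1)^{1·0·8}·(+1)^0·(+1)^1 = +1.
v=7: a=7^2·(≡1), b=7^-2·(≡2) mod 7; (1|7)=+1, (2|7)=+1; (−1)^{2·-2·3}·(+1)^-2·(+1)^2 = +1.
v=2: v_2(a)=11, v_2(b)=4; units ≡ 3, 1 (mod 8); ε·ε+αω+βω = 1·0+11·0+4·1 ≡ 0  ⇒  (a,b)_2 = +1.
v=5: a=5^-1·(≡1), b=5^1·(≡1) mod 5; (1|5)=+1, (1|5)=+1; (−1)^{-1·1·2}·(+1)^1·(+1)^-1 = +1.
v=∞: 6630 > 0 and -55 < 0  ⇒  (a,b)_∞ = +1.
v=3: a=3^3·(≡2), b=3^0·(≡2) mod 3; (2|3)=-1, (2|3)=-1; (−1)^{3·0·1}·(-1)^0·(-1)^3 = -1.
Ram(6630, -55) = {3, 11}; no ℚ_3-point on the conic.

[3, 11]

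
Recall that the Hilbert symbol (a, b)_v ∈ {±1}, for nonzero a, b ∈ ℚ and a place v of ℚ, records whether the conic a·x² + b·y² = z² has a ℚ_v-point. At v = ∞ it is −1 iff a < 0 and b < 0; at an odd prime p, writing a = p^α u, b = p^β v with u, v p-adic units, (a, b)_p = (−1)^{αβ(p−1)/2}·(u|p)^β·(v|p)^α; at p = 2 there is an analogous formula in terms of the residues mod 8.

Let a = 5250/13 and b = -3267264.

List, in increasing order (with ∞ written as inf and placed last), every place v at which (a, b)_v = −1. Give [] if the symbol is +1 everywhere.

(a, b) ≡ (2730, -51051) mod (ℚ^×)²; places V = {2, 3, 5, 7, 11, 13, 17, ∞}.
(a,b)_2: α=1, β=6; u≡5, v≡5 (mod 8); ε(u)ε(v)=0·0, αω(v)=1·1, βω(u)=6·1; sum ≡ 1  ⇒  -1.
(a,b)_17: α=0, u≡5; β=1, v≡10 (mod 17); (5|17)=-1, (10|17)=-1; sign (−1)^0·-1^1·-1^0 = -1.
(a,b)_7: α=1, u≡6; β=1, v≡1 (mod 7); (6|7)=-1, (1|7)=+1; sign (−1)^1·-1^1·+1^1 = +1.
(a,b)_11: α=0, u≡7; β=1, v≡9 (mod 11); (7|11)=-1, (9|11)=+1; sign (−1)^0·-1^1·+1^0 = -1.
(a,b)_13: α=-1, u≡11; β=1, v≡1 (mod 13); (11|13)=-1, (1|13)=+1; sign (−1)^0·-1^1·+1^-1 = -1.
(a,b)_5: α=3, u≡4; β=0, v≡1 (mod 5); (4|5)=+1, (1|5)=+1; sign (−1)^0·+1^0·+1^3 = +1.
(a,b)_3: α=1, u≡1; β=1, v≡2 (mod 3); (1|3)=+1, (2|3)=-1; sign (−1)^1·+1^1·-1^1 = +1.
(a,b)_∞: sgn(2730)=+, sgn(-51051)=−, so +1.
|Ram(2730, -51051)| = 4, even; anisotropic at {2, 11, 13, 17}.

[2, 11, 13, 17]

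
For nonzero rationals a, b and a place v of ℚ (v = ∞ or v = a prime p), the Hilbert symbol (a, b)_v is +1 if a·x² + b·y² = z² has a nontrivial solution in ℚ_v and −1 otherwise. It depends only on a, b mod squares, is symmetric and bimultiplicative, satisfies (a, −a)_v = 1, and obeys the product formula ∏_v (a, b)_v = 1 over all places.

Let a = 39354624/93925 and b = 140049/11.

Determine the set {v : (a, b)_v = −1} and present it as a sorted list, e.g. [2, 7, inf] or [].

[7, 11, 13, 19]

Mod squares: a ≡ 222053, b ≡ 19019. Check v ∈ {∞, 2, 3, 5, 7, 11, 13, 17, 19, 29, 31}.
v=13: a=13^-1·(≡1), b=13^1·(≡2) mod 13; (1|13)=+1, (2|13)=-1; (−1)^{-1·1·6}·(+1)^1·(-1)^-1 = -1.
v=3: a=3^2·(≡2), b=3^4·(≡2) mod 3; (2|3)=-1, (2|3)=-1; (−1)^{2·4·1}·(-1)^4·(-1)^2 = +1.
v=5: a=5^-2·(≡2), b=5^0·(≡4) mod 5; (2|5)=-1, (4|5)=+1; (−1)^{-2·0·2}·(-1)^0·(+1)^-2 = +1.
v=7: a=7^0·(≡6), b=7^1·(≡2) mod 7; (6|7)=-1, (2|7)=+1; (−1)^{0·1·3}·(-1)^1·(+1)^0 = -1.
v=29: a=29^1·(≡24), b=29^0·(≡6) mod 29; (24|29)=+1, (6|29)=+1; (−1)^{1·0·14}·(+1)^0·(+1)^1 = +1.
v=2: v_2(a)=8, v_2(b)=0; units ≡ 5, 3 (mod 8); ε·ε+αω+βω = 0·1+8·1+0·1 ≡ 0  ⇒  (a,b)_2 = +1.
v=31: a=31^1·(≡14), b=31^0·(≡2) mod 31; (14|31)=+1, (2|31)=+1; (−1)^{1·0·15}·(+1)^0·(+1)^1 = +1.
v=19: a=19^1·(≡18), b=19^1·(≡12) mod 19; (18|19)=-1, (12|19)=-1; (−1)^{1·1·9}·(-1)^1·(-1)^1 = -1.
v=∞: 222053 > 0 and 19019 > 0  ⇒  (a,b)_∞ = +1.
v=17: a=17^-2·(≡16), b=17^0·(≡8) mod 17; (16|17)=+1, (8|17)=+1; (−1)^{-2·0·8}·(+1)^0·(+1)^-2 = +1.
v=11: a=11^0·(≡8), b=11^-1·(≡8) mod 11; (8|11)=-1, (8|11)=-1; (−1)^{0·-1·5}·(-1)^-1·(-1)^0 = -1.
|Ram(222053, 19019)| = 4, even; anisotropic at {7, 11, 13, 19}.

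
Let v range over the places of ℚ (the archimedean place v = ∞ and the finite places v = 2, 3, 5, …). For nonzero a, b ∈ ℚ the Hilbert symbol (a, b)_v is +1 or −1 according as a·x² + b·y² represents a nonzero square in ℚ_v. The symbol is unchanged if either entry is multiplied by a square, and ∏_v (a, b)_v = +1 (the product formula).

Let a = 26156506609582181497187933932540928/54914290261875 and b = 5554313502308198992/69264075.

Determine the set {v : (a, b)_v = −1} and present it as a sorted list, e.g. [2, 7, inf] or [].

Mod squares: a ≡ 4807, b ≡ 399. Check v ∈ {∞, 2, 3, 5, 7, 11, 13, 17, 19, 23, 31}.
v=5: a=5^-4·(≡2), b=5^-2·(≡4) mod 5; (2|5)=-1, (4|5)=+1; (−1)^{-4·-2·2}·(-1)^-2·(+1)^-4 = +1.
v=11: a=11^-1·(≡10), b=11^0·(≡1) mod 11; (10|11)=-1, (1|11)=+1; (−1)^{-1·0·5}·(-1)^0·(+1)^-1 = +1.
v=13: a=13^4·(≡1), b=13^2·(≡1) mod 13; (1|13)=+1, (1|13)=+1; (−1)^{4·2·6}·(+1)^2·(+1)^4 = +1.
v=7: a=7^4·(≡5), b=7^1·(≡4) mod 7; (5|7)=-1, (4|7)=+1; (−1)^{4·1·3}·(-1)^1·(+1)^4 = -1.
v=31: a=31^-6·(≡8), b=31^-4·(≡11) mod 31; (8|31)=+1, (11|31)=-1; (−1)^{-6·-4·15}·(+1)^-4·(-1)^-6 = +1.
v=23: a=23^9·(≡12), b=23^6·(≡8) mod 23; (12|23)=+1, (8|23)=+1; (−1)^{9·6·11}·(+1)^6·(+1)^9 = +1.
v=2: v_2(a)=10, v_2(b)=4; units ≡ 7, 7 (mod 8); ε·ε+αω+βω = 1·1+10·0+4·0 ≡ 1  ⇒  (a,b)_2 = -1.
v=∞: 4807 > 0 and 399 > 0  ⇒  (a,b)_∞ = +1.
v=3: a=3^-2·(≡1), b=3^-1·(≡1) mod 3; (1|3)=+1, (1|3)=+1; (−1)^{-2·-1·1}·(+1)^-1·(+1)^-2 = +1.
v=17: a=17^4·(≡9), b=17^2·(≡1) mod 17; (9|17)=+1, (1|17)=+1; (−1)^{4·2·8}·(+1)^2·(+1)^4 = +1.
v=19: a=19^5·(≡17), b=19^3·(≡2) mod 19; (17|19)=+1, (2|19)=-1; (−1)^{5·3·9}·(+1)^3·(-1)^5 = +1.
(4807, 399 / ℚ) ramifies at {2, 7}: a division algebra.

[2, 7]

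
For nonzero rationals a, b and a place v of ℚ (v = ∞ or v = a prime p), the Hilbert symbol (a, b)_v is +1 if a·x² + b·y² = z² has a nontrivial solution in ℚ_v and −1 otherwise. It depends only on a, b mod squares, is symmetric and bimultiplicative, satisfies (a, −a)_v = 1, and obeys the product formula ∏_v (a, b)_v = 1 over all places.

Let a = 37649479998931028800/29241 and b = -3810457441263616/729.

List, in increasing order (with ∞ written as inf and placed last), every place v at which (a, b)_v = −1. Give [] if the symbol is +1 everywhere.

[2, 37]

Mod squares: a ≡ 13, b ≡ -54094. Check v ∈ {∞, 2, 3, 5, 11, 13, 17, 19, 29, 37, 43}.
v=3: a=3^-4·(≡1), b=3^-6·(≡2) mod 3; (1|3)=+1, (2|3)=-1; (−1)^{-4·-6·1}·(+1)^-6·(-1)^-4 = +1.
v=∞: 13 > 0 and -54094 < 0  ⇒  (a,b)_∞ = +1.
v=13: a=13^3·(≡1), b=13^2·(≡3) mod 13; (1|13)=+1, (3|13)=+1; (−1)^{3·2·6}·(+1)^2·(+1)^3 = +1.
v=11: a=11^4·(≡2), b=11^2·(≡4) mod 11; (2|11)=-1, (4|11)=+1; (−1)^{4·2·5}·(-1)^2·(+1)^4 = +1.
v=2: v_2(a)=6, v_2(b)=13; units ≡ 5, 1 (mod 8); ε·ε+αω+βω = 0·0+6·0+13·1 ≡ 1  ⇒  (a,b)_2 = -1.
v=37: a=37^2·(≡6), b=37^1·(≡14) mod 37; (6|37)=-1, (14|37)=-1; (−1)^{2·1·18}·(-1)^1·(-1)^2 = -1.
v=29: a=29^0·(≡25), b=29^2·(≡24) mod 29; (25|29)=+1, (24|29)=+1; (−1)^{0·2·14}·(+1)^2·(+1)^0 = +1.
v=19: a=19^-2·(≡15), b=19^0·(≡15) mod 19; (15|19)=-1, (15|19)=-1; (−1)^{-2·0·9}·(-1)^0·(-1)^-2 = +1.
v=43: a=43^2·(≡36), b=43^1·(≡18) mod 43; (36|43)=+1, (18|43)=-1; (−1)^{2·1·21}·(+1)^1·(-1)^2 = +1.
v=5: a=5^2·(≡2), b=5^0·(≡1) mod 5; (2|5)=-1, (1|5)=+1; (−1)^{2·0·2}·(-1)^0·(+1)^2 = +1.
v=17: a=17^2·(≡4), b=17^1·(≡7) mod 17; (4|17)=+1, (7|17)=-1; (−1)^{2·1·8}·(+1)^1·(-1)^2 = +1.
|Ram(13, -54094)| = 2, even; anisotropic at {2, 37}.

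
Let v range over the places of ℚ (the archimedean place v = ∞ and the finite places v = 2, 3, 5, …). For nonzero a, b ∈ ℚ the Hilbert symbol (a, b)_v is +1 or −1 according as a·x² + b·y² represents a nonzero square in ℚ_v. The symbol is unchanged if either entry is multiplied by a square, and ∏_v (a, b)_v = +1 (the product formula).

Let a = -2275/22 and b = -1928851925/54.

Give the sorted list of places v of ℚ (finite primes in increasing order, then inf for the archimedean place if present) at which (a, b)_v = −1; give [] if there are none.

Mod squares: a ≡ -2002, b ≡ -462. Check v ∈ {∞, 2, 3, 5, 7, 11, 13}.
v=11: a=11^-1·(≡1), b=11^3·(≡2) mod 11; (1|11)=+1, (2|11)=-1; (−1)^{-1·3·5}·(+1)^3·(-1)^-1 = +1.
v=7: a=7^1·(≡4), b=7^3·(≡2) mod 7; (4|7)=+1, (2|7)=+1; (−1)^{1·3·3}·(+1)^3·(+1)^1 = -1.
v=5: a=5^2·(≡2), b=5^2·(≡2) mod 5; (2|5)=-1, (2|5)=-1; (−1)^{2·2·2}·(-1)^2·(-1)^2 = +1.
v=13: a=13^1·(≡8), b=13^2·(≡6) mod 13; (8|13)=-1, (6|13)=-1; (−1)^{1·2·6}·(-1)^2·(-1)^1 = -1.
v=2: v_2(a)=-1, v_2(b)=-1; units ≡ 7, 1 (mod 8); ε·ε+αω+βω = 1·0+-1·0+-1·0 ≡ 0  ⇒  (a,b)_2 = +1.
v=3: a=3^0·(≡2), b=3^-3·(≡2) mod 3; (2|3)=-1, (2|3)=-1; (−1)^{0·-3·1}·(-1)^-3·(-1)^0 = -1.
v=∞: -2002 < 0 and -462 < 0  ⇒  (a,b)_∞ = -1.
(-2002, -462 / ℚ) ramifies at {3, 7, 13, ∞}: a division algebra.

[3, 7, 13, inf]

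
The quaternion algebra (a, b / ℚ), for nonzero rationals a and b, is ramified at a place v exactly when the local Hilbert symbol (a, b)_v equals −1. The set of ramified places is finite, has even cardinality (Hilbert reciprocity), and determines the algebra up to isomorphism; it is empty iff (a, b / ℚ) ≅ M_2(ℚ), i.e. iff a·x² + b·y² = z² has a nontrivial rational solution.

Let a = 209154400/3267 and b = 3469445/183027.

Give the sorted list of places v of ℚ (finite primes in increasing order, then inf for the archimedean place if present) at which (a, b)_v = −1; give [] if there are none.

[5, 13]

Mod squares: a ≡ 9282, b ≡ 15. Check v ∈ {∞, 2, 3, 5, 7, 11, 13, 17, 19}.
v=∞: 9282 > 0 and 15 > 0  ⇒  (a,b)_∞ = +1.
v=17: a=17^1·(≡15), b=17^2·(≡4) mod 17; (15|17)=+1, (4|17)=+1; (−1)^{1·2·8}·(+1)^2·(+1)^1 = +1.
v=19: a=19^0·(≡13), b=19^-2·(≡2) mod 19; (13|19)=-1, (2|19)=-1; (−1)^{0·-2·9}·(-1)^-2·(-1)^0 = +1.
v=13: a=13^3·(≡10), b=13^-2·(≡11) mod 13; (10|13)=+1, (11|13)=-1; (−1)^{3·-2·6}·(+1)^-2·(-1)^3 = -1.
v=11: a=11^-2·(≡3), b=11^0·(≡5) mod 11; (3|11)=+1, (5|11)=+1; (−1)^{-2·0·5}·(+1)^0·(+1)^-2 = +1.
v=3: a=3^-3·(≡1), b=3^-1·(≡2) mod 3; (1|3)=+1, (2|3)=-1; (−1)^{-3·-1·1}·(+1)^-1·(-1)^-3 = +1.
v=5: a=5^2·(≡3), b=5^1·(≡2) mod 5; (3|5)=-1, (2|5)=-1; (−1)^{2·1·2}·(-1)^1·(-1)^2 = -1.
v=2: v_2(a)=5, v_2(b)=0; units ≡ 1, 7 (mod 8); ε·ε+αω+βω = 0·1+5·0+0·0 ≡ 0  ⇒  (a,b)_2 = +1.
v=7: a=7^1·(≡3), b=7^4·(≡2) mod 7; (3|7)=-1, (2|7)=+1; (−1)^{1·4·3}·(-1)^4·(+1)^1 = +1.
|Ram(9282, 15)| = 2, even; anisotropic at {5, 13}.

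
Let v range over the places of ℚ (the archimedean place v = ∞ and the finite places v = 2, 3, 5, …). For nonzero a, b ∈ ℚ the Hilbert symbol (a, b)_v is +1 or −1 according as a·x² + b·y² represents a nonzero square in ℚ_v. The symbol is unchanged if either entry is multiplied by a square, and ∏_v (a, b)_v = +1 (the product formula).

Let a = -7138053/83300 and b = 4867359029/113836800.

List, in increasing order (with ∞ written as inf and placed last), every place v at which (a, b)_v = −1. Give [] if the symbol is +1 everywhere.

[2, 17]

(a, b) ≡ (-221, 663) mod (ℚ^×)²; places V = {2, 3, 5, 7, 11, 13, 17, 19, ∞}.
(a,b)_2: α=-2, β=-8; u≡3, v≡7 (mod 8); ε(u)ε(v)=1·1, αω(v)=-2·0, βω(u)=-8·1; sum ≡ 1  ⇒  -1.
(a,b)_5: α=-2, u≡1; β=-2, v≡2 (mod 5); (1|5)=+1, (2|5)=-1; sign (−1)^0·+1^-2·-1^-2 = +1.
(a,b)_∞: sgn(-221)=−, sgn(663)=+, so +1.
(a,b)_11: α=0, u≡7; β=-2, v≡9 (mod 11); (7|11)=-1, (9|11)=+1; sign (−1)^0·-1^-2·+1^0 = +1.
(a,b)_3: α=2, u≡1; β=-1, v≡2 (mod 3); (1|3)=+1, (2|3)=-1; sign (−1)^0·+1^-1·-1^2 = +1.
(a,b)_13: α=3, u≡3; β=3, v≡3 (mod 13); (3|13)=+1, (3|13)=+1; sign (−1)^0·+1^3·+1^3 = +1.
(a,b)_19: α=2, u≡11; β=4, v≡9 (mod 19); (11|19)=+1, (9|19)=+1; sign (−1)^0·+1^4·+1^2 = +1.
(a,b)_7: α=-2, u≡6; β=-2, v≡3 (mod 7); (6|7)=-1, (3|7)=-1; sign (−1)^0·-1^-2·-1^-2 = +1.
(a,b)_17: α=-1, u≡15; β=1, v≡5 (mod 17); (15|17)=+1, (5|17)=-1; sign (−1)^0·+1^1·-1^-1 = -1.
(-221, 663 / ℚ) ramifies at {2, 17}: a division algebra.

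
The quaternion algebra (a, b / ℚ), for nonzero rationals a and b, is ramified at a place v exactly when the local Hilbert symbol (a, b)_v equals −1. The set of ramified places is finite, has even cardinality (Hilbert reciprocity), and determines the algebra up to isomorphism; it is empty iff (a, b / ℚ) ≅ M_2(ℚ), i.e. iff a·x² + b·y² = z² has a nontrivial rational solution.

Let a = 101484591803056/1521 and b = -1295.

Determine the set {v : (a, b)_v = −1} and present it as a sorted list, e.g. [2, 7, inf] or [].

(a, b) ≡ (181383139, -1295) mod (ℚ^×)²; places V = {2, 3, 5, 7, 11, 13, 17, 19, 29, 31, 37, 41, ∞}.
(a,b)_2: α=4, β=0; u≡3, v≡1 (mod 8); ε(u)ε(v)=1·0, αω(v)=4·0, βω(u)=0·1; sum ≡ 0  ⇒  +1.
(a,b)_11: α=2, u≡4; β=0, v≡3 (mod 11); (4|11)=+1, (3|11)=+1; sign (−1)^0·+1^0·+1^2 = +1.
(a,b)_3: α=-2, u≡1; β=0, v≡1 (mod 3); (1|3)=+1, (1|3)=+1; sign (−1)^0·+1^0·+1^-2 = +1.
(a,b)_41: α=1, u≡7; β=0, v≡17 (mod 41); (7|41)=-1, (17|41)=-1; sign (−1)^0·-1^0·-1^1 = -1.
(a,b)_19: α=1, u≡1; β=0, v≡16 (mod 19); (1|19)=+1, (16|19)=+1; sign (−1)^0·+1^0·+1^1 = +1.
(a,b)_37: α=1, u≡22; β=1, v≡2 (mod 37); (22|37)=-1, (2|37)=-1; sign (−1)^0·-1^1·-1^1 = +1.
(a,b)_31: α=1, u≡9; β=0, v≡7 (mod 31); (9|31)=+1, (7|31)=+1; sign (−1)^0·+1^0·+1^1 = +1.
(a,b)_17: α=2, u≡11; β=0, v≡14 (mod 17); (11|17)=-1, (14|17)=-1; sign (−1)^0·-1^0·-1^2 = +1.
(a,b)_13: α=-2, u≡8; β=0, v≡5 (mod 13); (8|13)=-1, (5|13)=-1; sign (−1)^0·-1^0·-1^-2 = +1.
(a,b)_29: α=1, u≡22; β=0, v≡10 (mod 29); (22|29)=+1, (10|29)=-1; sign (−1)^0·+1^0·-1^1 = -1.
(a,b)_7: α=1, u≡6; β=1, v≡4 (mod 7); (6|7)=-1, (4|7)=+1; sign (−1)^1·-1^1·+1^1 = +1.
(a,b)_5: α=0, u≡1; β=1, v≡1 (mod 5); (1|5)=+1, (1|5)=+1; sign (−1)^0·+1^1·+1^0 = +1.
(a,b)_∞: sgn(181383139)=+, sgn(-1295)=−, so +1.
Ram(181383139, -1295) = {29, 41}; no ℚ_29-point on the conic.

[29, 41]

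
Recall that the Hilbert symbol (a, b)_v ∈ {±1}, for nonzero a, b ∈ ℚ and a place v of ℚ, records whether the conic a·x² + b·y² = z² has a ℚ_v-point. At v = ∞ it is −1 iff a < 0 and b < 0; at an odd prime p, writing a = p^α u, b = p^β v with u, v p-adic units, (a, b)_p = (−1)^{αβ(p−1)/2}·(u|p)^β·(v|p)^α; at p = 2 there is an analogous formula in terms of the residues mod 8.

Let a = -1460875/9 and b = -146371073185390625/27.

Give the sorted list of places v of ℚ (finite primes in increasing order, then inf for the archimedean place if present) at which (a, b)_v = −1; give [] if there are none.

Mod squares: a ≡ -58435, b ≡ -205755. Check v ∈ {∞, 2, 3, 5, 11, 13, 29, 31, 43}.
v=31: a=31^1·(≡27), b=31^2·(≡27) mod 31; (27|31)=-1, (27|31)=-1; (−1)^{1·2·15}·(-1)^2·(-1)^1 = -1.
v=11: a=11^0·(≡10), b=11^1·(≡6) mod 11; (10|11)=-1, (6|11)=-1; (−1)^{0·1·5}·(-1)^1·(-1)^0 = -1.
v=13: a=13^1·(≡4), b=13^2·(≡1) mod 13; (4|13)=+1, (1|13)=+1; (−1)^{1·2·6}·(+1)^2·(+1)^1 = +1.
v=5: a=5^3·(≡2), b=5^7·(≡1) mod 5; (2|5)=-1, (1|5)=+1; (−1)^{3·7·2}·(-1)^7·(+1)^3 = -1.
v=∞: -58435 < 0 and -205755 < 0  ⇒  (a,b)_∞ = -1.
v=43: a=43^0·(≡39), b=43^1·(≡23) mod 43; (39|43)=-1, (23|43)=+1; (−1)^{0·1·21}·(-1)^1·(+1)^0 = -1.
v=29: a=29^1·(≡3), b=29^3·(≡3) mod 29; (3|29)=-1, (3|29)=-1; (−1)^{1·3·14}·(-1)^3·(-1)^1 = +1.
v=2: v_2(a)=0, v_2(b)=0; units ≡ 5, 5 (mod 8); ε·ε+αω+βω = 0·0+0·1+0·1 ≡ 0  ⇒  (a,b)_2 = +1.
v=3: a=3^-2·(≡2), b=3^-3·(≡1) mod 3; (2|3)=-1, (1|3)=+1; (−1)^{-2·-3·1}·(-1)^-3·(+1)^-2 = -1.
Ram(-58435, -205755) = {3, 5, 11, 31, 43, ∞}; no ℚ_3-point on the conic.

[3, 5, 11, 31, 43, inf]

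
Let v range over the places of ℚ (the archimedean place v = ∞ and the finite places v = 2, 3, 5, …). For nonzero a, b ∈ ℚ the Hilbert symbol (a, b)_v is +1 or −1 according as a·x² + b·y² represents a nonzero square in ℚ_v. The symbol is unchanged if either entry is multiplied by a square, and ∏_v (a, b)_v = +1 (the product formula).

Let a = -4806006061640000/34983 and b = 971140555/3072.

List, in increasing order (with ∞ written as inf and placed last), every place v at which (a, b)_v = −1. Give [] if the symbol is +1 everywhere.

Mod squares: a ≡ -195145363, b ≡ 491385. Check v ∈ {∞, 2, 3, 5, 7, 11, 13, 17, 23, 37, 41, 47}.
v=7: a=7^3·(≡2), b=7^2·(≡3) mod 7; (2|7)=+1, (3|7)=-1; (−1)^{3·2·3}·(+1)^2·(-1)^3 = -1.
v=23: a=23^-1·(≡18), b=23^0·(≡6) mod 23; (18|23)=+1, (6|23)=+1; (−1)^{-1·0·11}·(+1)^0·(+1)^-1 = +1.
v=11: a=11^0·(≡1), b=11^2·(≡1) mod 11; (1|11)=+1, (1|11)=+1; (−1)^{0·2·5}·(+1)^2·(+1)^0 = +1.
v=37: a=37^1·(≡3), b=37^0·(≡1) mod 37; (3|37)=+1, (1|37)=+1; (−1)^{1·0·18}·(+1)^0·(+1)^1 = +1.
v=41: a=41^1·(≡14), b=41^1·(≡14) mod 41; (14|41)=-1, (14|41)=-1; (−1)^{1·1·20}·(-1)^1·(-1)^1 = +1.
v=5: a=5^4·(≡2), b=5^1·(≡3) mod 5; (2|5)=-1, (3|5)=-1; (−1)^{4·1·2}·(-1)^1·(-1)^4 = -1.
v=∞: -195145363 < 0 and 491385 > 0  ⇒  (a,b)_∞ = +1.
v=2: v_2(a)=6, v_2(b)=-10; units ≡ 5, 1 (mod 8); ε·ε+αω+βω = 0·0+6·0+-10·1 ≡ 0  ⇒  (a,b)_2 = +1.
v=47: a=47^1·(≡30), b=47^1·(≡25) mod 47; (30|47)=-1, (25|47)=+1; (−1)^{1·1·23}·(-1)^1·(+1)^1 = +1.
v=3: a=3^-2·(≡2), b=3^-1·(≡1) mod 3; (2|3)=-1, (1|3)=+1; (−1)^{-2·-1·1}·(-1)^-1·(+1)^-2 = -1.
v=13: a=13^-2·(≡9), b=13^0·(≡2) mod 13; (9|13)=+1, (2|13)=-1; (−1)^{-2·0·6}·(+1)^0·(-1)^-2 = +1.
v=17: a=17^3·(≡16), b=17^1·(≡7) mod 17; (16|17)=+1, (7|17)=-1; (−1)^{3·1·8}·(+1)^1·(-1)^3 = -1.
|Ram(-195145363, 491385)| = 4, even; anisotropic at {3, 5, 7, 17}.

[3, 5, 7, 17]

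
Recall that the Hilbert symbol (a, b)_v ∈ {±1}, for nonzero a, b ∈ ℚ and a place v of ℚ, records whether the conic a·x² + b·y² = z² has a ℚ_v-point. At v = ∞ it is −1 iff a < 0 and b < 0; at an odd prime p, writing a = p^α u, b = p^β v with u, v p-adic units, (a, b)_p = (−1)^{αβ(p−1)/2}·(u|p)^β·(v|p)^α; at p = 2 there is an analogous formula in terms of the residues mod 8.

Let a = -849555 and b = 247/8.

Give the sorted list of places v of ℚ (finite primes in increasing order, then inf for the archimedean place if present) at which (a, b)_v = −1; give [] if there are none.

[2, 3, 13, 31]

Mod squares: a ≡ -94395, b ≡ 494. Check v ∈ {∞, 2, 3, 5, 7, 13, 19, 29, 31}.
v=∞: -94395 < 0 and 494 > 0  ⇒  (a,b)_∞ = +1.
v=19: a=19^0·(≡11), b=19^1·(≡4) mod 19; (11|19)=+1, (4|19)=+1; (−1)^{0·1·9}·(+1)^1·(+1)^0 = +1.
v=29: a=29^1·(≡24), b=29^0·(≡20) mod 29; (24|29)=+1, (20|29)=+1; (−1)^{1·0·14}·(+1)^0·(+1)^1 = +1.
v=5: a=5^1·(≡4), b=5^0·(≡4) mod 5; (4|5)=+1, (4|5)=+1; (−1)^{1·0·2}·(+1)^0·(+1)^1 = +1.
v=13: a=13^0·(≡8), b=13^1·(≡4) mod 13; (8|13)=-1, (4|13)=+1; (−1)^{0·1·6}·(-1)^1·(+1)^0 = -1.
v=31: a=31^1·(≡30), b=31^0·(≡27) mod 31; (30|31)=-1, (27|31)=-1; (−1)^{1·0·15}·(-1)^0·(-1)^1 = -1.
v=2: v_2(a)=0, v_2(b)=-3; units ≡ 5, 7 (mod 8); ε·ε+αω+βω = 0·1+0·0+-3·1 ≡ 1  ⇒  (a,b)_2 = -1.
v=7: a=7^1·(≡1), b=7^0·(≡2) mod 7; (1|7)=+1, (2|7)=+1; (−1)^{1·0·3}·(+1)^0·(+1)^1 = +1.
v=3: a=3^3·(≡2), b=3^0·(≡2) mod 3; (2|3)=-1, (2|3)=-1; (−1)^{3·0·1}·(-1)^0·(-1)^3 = -1.
Ram(-94395, 494) = {2, 3, 13, 31}; no ℚ_2-point on the conic.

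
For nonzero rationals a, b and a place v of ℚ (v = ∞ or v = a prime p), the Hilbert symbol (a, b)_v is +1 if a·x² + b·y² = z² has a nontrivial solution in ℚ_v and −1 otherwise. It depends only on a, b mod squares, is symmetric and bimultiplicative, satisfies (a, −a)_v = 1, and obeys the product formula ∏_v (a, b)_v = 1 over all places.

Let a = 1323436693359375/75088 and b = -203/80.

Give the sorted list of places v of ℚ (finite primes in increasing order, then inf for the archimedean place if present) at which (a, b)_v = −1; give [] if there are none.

[5, 7]

Mod squares: a ≡ 13195, b ≡ -1015. Check v ∈ {∞, 2, 3, 5, 7, 13, 19, 29}.
v=7: a=7^3·(≡4), b=7^1·(≡2) mod 7; (4|7)=+1, (2|7)=+1; (−1)^{3·1·3}·(+1)^1·(+1)^3 = -1.
v=∞: 13195 > 0 and -1015 < 0  ⇒  (a,b)_∞ = +1.
v=19: a=19^-2·(≡16), b=19^0·(≡11) mod 19; (16|19)=+1, (11|19)=+1; (−1)^{-2·0·9}·(+1)^0·(+1)^-2 = +1.
v=2: v_2(a)=-4, v_2(b)=-4; units ≡ 3, 1 (mod 8); ε·ε+αω+βω = 1·0+-4·0+-4·1 ≡ 0  ⇒  (a,b)_2 = +1.
v=5: a=5^9·(≡4), b=5^-1·(≡2) mod 5; (4|5)=+1, (2|5)=-1; (−1)^{9·-1·2}·(+1)^-1·(-1)^9 = -1.
v=13: a=13^-1·(≡9), b=13^0·(≡9) mod 13; (9|13)=+1, (9|13)=+1; (−1)^{-1·0·6}·(+1)^0·(+1)^-1 = +1.
v=29: a=29^3·(≡13), b=29^1·(≡1) mod 29; (13|29)=+1, (1|29)=+1; (−1)^{3·1·14}·(+1)^1·(+1)^3 = +1.
v=3: a=3^4·(≡1), b=3^0·(≡2) mod 3; (1|3)=+1, (2|3)=-1; (−1)^{4·0·1}·(+1)^0·(-1)^4 = +1.
Ram(13195, -1015) = {5, 7}; no ℚ_5-point on the conic.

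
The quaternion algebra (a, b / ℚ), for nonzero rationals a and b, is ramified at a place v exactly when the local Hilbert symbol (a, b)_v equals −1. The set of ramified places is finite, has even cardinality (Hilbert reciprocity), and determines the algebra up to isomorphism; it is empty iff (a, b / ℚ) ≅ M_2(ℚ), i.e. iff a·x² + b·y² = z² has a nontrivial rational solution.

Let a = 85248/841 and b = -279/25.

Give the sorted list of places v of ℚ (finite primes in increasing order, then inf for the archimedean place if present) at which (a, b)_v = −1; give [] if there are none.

[31, 37]

(a, b) ≡ (37, -31) mod (ℚ^×)²; places V = {2, 3, 5, 29, 31, 37, ∞}.
(a,b)_∞: sgn(37)=+, sgn(-31)=−, so +1.
(a,b)_29: α=-2, u≡17; β=0, v≡19 (mod 29); (17|29)=-1, (19|29)=-1; sign (−1)^0·-1^0·-1^-2 = +1.
(a,b)_3: α=2, u≡1; β=2, v≡2 (mod 3); (1|3)=+1, (2|3)=-1; sign (−1)^0·+1^2·-1^2 = +1.
(a,b)_2: α=8, β=0; u≡5, v≡1 (mod 8); ε(u)ε(v)=0·0, αω(v)=8·0, βω(u)=0·1; sum ≡ 0  ⇒  +1.
(a,b)_5: α=0, u≡3; β=-2, v≡1 (mod 5); (3|5)=-1, (1|5)=+1; sign (−1)^0·-1^-2·+1^0 = +1.
(a,b)_37: α=1, u≡36; β=0, v≡14 (mod 37); (36|37)=+1, (14|37)=-1; sign (−1)^0·+1^0·-1^1 = -1.
(a,b)_31: α=0, u≡15; β=1, v≡17 (mod 31); (15|31)=-1, (17|31)=-1; sign (−1)^0·-1^1·-1^0 = -1.
Ram(37, -31) = {31, 37}; no ℚ_31-point on the conic.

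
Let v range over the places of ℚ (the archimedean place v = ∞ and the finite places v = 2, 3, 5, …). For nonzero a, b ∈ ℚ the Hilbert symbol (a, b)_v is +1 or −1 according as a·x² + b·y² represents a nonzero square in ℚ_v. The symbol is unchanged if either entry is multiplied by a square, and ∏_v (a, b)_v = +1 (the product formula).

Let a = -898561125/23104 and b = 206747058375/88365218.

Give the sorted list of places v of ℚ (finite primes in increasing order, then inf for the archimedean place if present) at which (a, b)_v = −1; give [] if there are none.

[11, 43]

Mod squares: a ≡ -33005, b ≡ 89870. Check v ∈ {∞, 2, 3, 5, 7, 11, 13, 17, 19, 23, 41, 43}.
v=17: a=17^0·(≡4), b=17^-4·(≡9) mod 17; (4|17)=+1, (9|17)=+1; (−1)^{0·-4·8}·(+1)^-4·(+1)^0 = +1.
v=41: a=41^1·(≡30), b=41^0·(≡4) mod 41; (30|41)=-1, (4|41)=+1; (−1)^{1·0·20}·(-1)^0·(+1)^1 = +1.
v=∞: -33005 < 0 and 89870 > 0  ⇒  (a,b)_∞ = +1.
v=7: a=7^1·(≡5), b=7^0·(≡1) mod 7; (5|7)=-1, (1|7)=+1; (−1)^{1·0·3}·(-1)^0·(+1)^1 = +1.
v=23: a=23^1·(≡11), b=23^-2·(≡13) mod 23; (11|23)=-1, (13|23)=+1; (−1)^{1·-2·11}·(-1)^-2·(+1)^1 = +1.
v=19: a=19^-2·(≡6), b=19^1·(≡2) mod 19; (6|19)=+1, (2|19)=-1; (−1)^{-2·1·9}·(+1)^1·(-1)^-2 = +1.
v=5: a=5^3·(≡4), b=5^3·(≡4) mod 5; (4|5)=+1, (4|5)=+1; (−1)^{3·3·2}·(+1)^3·(+1)^3 = +1.
v=11: a=11^2·(≡2), b=11^3·(≡2) mod 11; (2|11)=-1, (2|11)=-1; (−1)^{2·3·5}·(-1)^3·(-1)^2 = -1.
v=2: v_2(a)=-6, v_2(b)=-1; units ≡ 3, 7 (mod 8); ε·ε+αω+βω = 1·1+-6·0+-1·1 ≡ 0  ⇒  (a,b)_2 = +1.
v=13: a=13^0·(≡2), b=13^2·(≡10) mod 13; (2|13)=-1, (10|13)=+1; (−1)^{0·2·6}·(-1)^2·(+1)^0 = +1.
v=43: a=43^0·(≡22), b=43^1·(≡8) mod 43; (22|43)=-1, (8|43)=-1; (−1)^{0·1·21}·(-1)^1·(-1)^0 = -1.
v=3: a=3^2·(≡1), b=3^2·(≡2) mod 3; (1|3)=+1, (2|3)=-1; (−1)^{2·2·1}·(+1)^2·(-1)^2 = +1.
(-33005, 89870 / ℚ) ramifies at {11, 43}: a division algebra.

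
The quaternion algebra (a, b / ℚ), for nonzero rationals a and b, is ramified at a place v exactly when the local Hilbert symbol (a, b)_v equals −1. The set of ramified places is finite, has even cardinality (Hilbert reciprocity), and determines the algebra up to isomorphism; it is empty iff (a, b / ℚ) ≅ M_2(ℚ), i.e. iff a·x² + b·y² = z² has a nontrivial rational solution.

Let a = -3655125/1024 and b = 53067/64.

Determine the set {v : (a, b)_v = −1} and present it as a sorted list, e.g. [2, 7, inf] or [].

[2, 5]

Mod squares: a ≡ -5, b ≡ 3. Check v ∈ {∞, 2, 3, 5, 7, 19}.
v=3: a=3^4·(≡1), b=3^1·(≡1) mod 3; (1|3)=+1, (1|3)=+1; (−1)^{4·1·1}·(+1)^1·(+1)^4 = +1.
v=5: a=5^3·(≡1), b=5^0·(≡3) mod 5; (1|5)=+1, (3|5)=-1; (−1)^{3·0·2}·(+1)^0·(-1)^3 = -1.
v=∞: -5 < 0 and 3 > 0  ⇒  (a,b)_∞ = +1.
v=7: a=7^0·(≡1), b=7^2·(≡5) mod 7; (1|7)=+1, (5|7)=-1; (−1)^{0·2·3}·(+1)^2·(-1)^0 = +1.
v=19: a=19^2·(≡18), b=19^2·(≡2) mod 19; (18|19)=-1, (2|19)=-1; (−1)^{2·2·9}·(-1)^2·(-1)^2 = +1.
v=2: v_2(a)=-10, v_2(b)=-6; units ≡ 3, 3 (mod 8); ε·ε+αω+βω = 1·1+-10·1+-6·1 ≡ 1  ⇒  (a,b)_2 = -1.
(-5, 3 / ℚ) ramifies at {2, 5}: a division algebra.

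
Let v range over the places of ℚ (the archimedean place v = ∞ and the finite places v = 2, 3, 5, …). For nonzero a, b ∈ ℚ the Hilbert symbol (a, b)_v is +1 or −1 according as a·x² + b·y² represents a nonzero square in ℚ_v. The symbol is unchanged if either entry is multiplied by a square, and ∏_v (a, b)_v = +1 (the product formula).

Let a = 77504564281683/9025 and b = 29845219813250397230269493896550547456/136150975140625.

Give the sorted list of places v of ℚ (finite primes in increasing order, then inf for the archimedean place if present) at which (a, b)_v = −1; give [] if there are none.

[11, 29, 37, 43]

Mod squares: a ≡ 1645916547, b ≡ 19129. Check v ∈ {∞, 2, 3, 5, 7, 11, 17, 19, 23, 29, 31, 37, 43, 47}.
v=11: a=11^1·(≡4), b=11^3·(≡5) mod 11; (4|11)=+1, (5|11)=+1; (−1)^{1·3·5}·(+1)^3·(+1)^1 = -1.
v=31: a=31^2·(≡7), b=31^2·(≡14) mod 31; (7|31)=+1, (14|31)=+1; (−1)^{2·2·15}·(+1)^2·(+1)^2 = +1.
v=29: a=29^1·(≡14), b=29^2·(≡11) mod 29; (14|29)=-1, (11|29)=-1; (−1)^{1·2·14}·(-1)^2·(-1)^1 = -1.
v=7: a=7^2·(≡2), b=7^2·(≡3) mod 7; (2|7)=+1, (3|7)=-1; (−1)^{2·2·3}·(+1)^2·(-1)^2 = +1.
v=5: a=5^-2·(≡3), b=5^-6·(≡4) mod 5; (3|5)=-1, (4|5)=+1; (−1)^{-2·-6·2}·(-1)^-6·(+1)^-2 = +1.
v=2: v_2(a)=0, v_2(b)=24; units ≡ 3, 1 (mod 8); ε·ε+αω+βω = 1·0+0·0+24·1 ≡ 0  ⇒  (a,b)_2 = +1.
v=23: a=23^1·(≡14), b=23^2·(≡12) mod 23; (14|23)=-1, (12|23)=+1; (−1)^{1·2·11}·(-1)^2·(+1)^1 = +1.
v=47: a=47^1·(≡8), b=47^3·(≡35) mod 47; (8|47)=+1, (35|47)=-1; (−1)^{1·3·23}·(+1)^3·(-1)^1 = +1.
v=17: a=17^0·(≡12), b=17^-6·(≡15) mod 17; (12|17)=-1, (15|17)=+1; (−1)^{0·-6·8}·(-1)^-6·(+1)^0 = +1.
v=3: a=3^1·(≡1), b=3^8·(≡1) mod 3; (1|3)=+1, (1|3)=+1; (−1)^{1·8·1}·(+1)^8·(+1)^1 = +1.
v=43: a=43^1·(≡33), b=43^2·(≡32) mod 43; (33|43)=-1, (32|43)=-1; (−1)^{1·2·21}·(-1)^2·(-1)^1 = -1.
v=37: a=37^1·(≡2), b=37^3·(≡12) mod 37; (2|37)=-1, (12|37)=+1; (−1)^{1·3·18}·(-1)^3·(+1)^1 = -1.
v=∞: 1645916547 > 0 and 19129 > 0  ⇒  (a,b)_∞ = +1.
v=19: a=19^-2·(≡12), b=19^-2·(≡18) mod 19; (12|19)=-1, (18|19)=-1; (−1)^{-2·-2·9}·(-1)^-2·(-1)^-2 = +1.
|Ram(1645916547, 19129)| = 4, even; anisotropic at {11, 29, 37, 43}.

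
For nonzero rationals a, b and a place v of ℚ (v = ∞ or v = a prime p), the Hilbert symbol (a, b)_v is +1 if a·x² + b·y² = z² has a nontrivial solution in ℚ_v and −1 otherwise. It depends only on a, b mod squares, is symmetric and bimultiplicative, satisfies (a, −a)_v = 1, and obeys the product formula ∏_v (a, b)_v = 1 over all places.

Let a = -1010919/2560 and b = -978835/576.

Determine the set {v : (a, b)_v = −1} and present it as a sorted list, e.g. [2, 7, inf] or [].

Mod squares: a ≡ -390, b ≡ -715. Check v ∈ {∞, 2, 3, 5, 7, 11, 13, 23, 37}.
v=37: a=37^0·(≡31), b=37^2·(≡10) mod 37; (31|37)=-1, (10|37)=+1; (−1)^{0·2·18}·(-1)^2·(+1)^0 = +1.
v=5: a=5^-1·(≡3), b=5^1·(≡3) mod 5; (3|5)=-1, (3|5)=-1; (−1)^{-1·1·2}·(-1)^1·(-1)^-1 = +1.
v=13: a=13^1·(≡10), b=13^1·(≡10) mod 13; (10|13)=+1, (10|13)=+1; (−1)^{1·1·6}·(+1)^1·(+1)^1 = +1.
v=2: v_2(a)=-9, v_2(b)=-6; units ≡ 5, 5 (mod 8); ε·ε+αω+βω = 0·0+-9·1+-6·1 ≡ 1  ⇒  (a,b)_2 = -1.
v=3: a=3^1·(≡2), b=3^-2·(≡2) mod 3; (2|3)=-1, (2|3)=-1; (−1)^{1·-2·1}·(-1)^-2·(-1)^1 = -1.
v=23: a=23^2·(≡3), b=23^0·(≡22) mod 23; (3|23)=+1, (22|23)=-1; (−1)^{2·0·11}·(+1)^0·(-1)^2 = +1.
v=∞: -390 < 0 and -715 < 0  ⇒  (a,b)_∞ = -1.
v=7: a=7^2·(≡1), b=7^0·(≡5) mod 7; (1|7)=+1, (5|7)=-1; (−1)^{2·0·3}·(+1)^0·(-1)^2 = +1.
v=11: a=11^0·(≡10), b=11^1·(≡4) mod 11; (10|11)=-1, (4|11)=+1; (−1)^{0·1·5}·(-1)^1·(+1)^0 = -1.
|Ram(-390, -715)| = 4, even; anisotropic at {2, 3, 11, ∞}.

[2, 3, 11, inf]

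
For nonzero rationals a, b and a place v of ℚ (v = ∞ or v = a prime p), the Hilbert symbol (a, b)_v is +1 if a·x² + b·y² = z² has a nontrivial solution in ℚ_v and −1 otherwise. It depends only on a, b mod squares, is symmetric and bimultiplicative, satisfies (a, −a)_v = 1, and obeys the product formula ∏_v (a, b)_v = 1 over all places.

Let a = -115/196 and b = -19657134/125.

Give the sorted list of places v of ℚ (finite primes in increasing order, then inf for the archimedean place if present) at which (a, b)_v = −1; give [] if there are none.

[2, 3, 5, 19, 23, inf]

Mod squares: a ≡ -115, b ≡ -222870. Check v ∈ {∞, 2, 3, 5, 7, 17, 19, 23}.
v=17: a=17^0·(≡8), b=17^1·(≡12) mod 17; (8|17)=+1, (12|17)=-1; (−1)^{0·1·8}·(+1)^1·(-1)^0 = +1.
v=2: v_2(a)=-2, v_2(b)=1; units ≡ 5, 5 (mod 8); ε·ε+αω+βω = 0·0+-2·1+1·1 ≡ 1  ⇒  (a,b)_2 = -1.
v=19: a=19^0·(≡3), b=19^1·(≡14) mod 19; (3|19)=-1, (14|19)=-1; (−1)^{0·1·9}·(-1)^1·(-1)^0 = -1.
v=7: a=7^-2·(≡1), b=7^2·(≡3) mod 7; (1|7)=+1, (3|7)=-1; (−1)^{-2·2·3}·(+1)^2·(-1)^-2 = +1.
v=∞: -115 < 0 and -222870 < 0  ⇒  (a,b)_∞ = -1.
v=23: a=23^1·(≡13), b=23^1·(≡16) mod 23; (13|23)=+1, (16|23)=+1; (−1)^{1·1·11}·(+1)^1·(+1)^1 = -1.
v=5: a=5^1·(≡2), b=5^-3·(≡1) mod 5; (2|5)=-1, (1|5)=+1; (−1)^{1·-3·2}·(-1)^-3·(+1)^1 = -1.
v=3: a=3^0·(≡2), b=3^3·(≡2) mod 3; (2|3)=-1, (2|3)=-1; (−1)^{0·3·1}·(-1)^3·(-1)^0 = -1.
|Ram(-115, -222870)| = 6, even; anisotropic at {2, 3, 5, 19, 23, ∞}.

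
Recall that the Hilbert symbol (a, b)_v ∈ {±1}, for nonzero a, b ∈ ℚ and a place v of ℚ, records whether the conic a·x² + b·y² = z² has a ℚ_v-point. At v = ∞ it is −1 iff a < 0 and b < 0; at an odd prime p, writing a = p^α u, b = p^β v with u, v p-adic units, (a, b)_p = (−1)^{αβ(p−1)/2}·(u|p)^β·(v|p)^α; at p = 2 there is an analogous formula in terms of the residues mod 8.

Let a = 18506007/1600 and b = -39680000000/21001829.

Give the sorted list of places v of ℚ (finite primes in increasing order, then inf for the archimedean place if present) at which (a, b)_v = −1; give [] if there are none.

[5, 31]

(a, b) ≡ (23, -4495) mod (ℚ^×)²; places V = {2, 3, 5, 13, 23, 29, 31, 37, ∞}.
(a,b)_23: α=3, u≡2; β=-2, v≡13 (mod 23); (2|23)=+1, (13|23)=+1; sign (−1)^0·+1^-2·+1^3 = +1.
(a,b)_∞: sgn(23)=+, sgn(-4495)=−, so +1.
(a,b)_13: α=2, u≡4; β=0, v≡12 (mod 13); (4|13)=+1, (12|13)=+1; sign (−1)^0·+1^0·+1^2 = +1.
(a,b)_37: α=0, u≡22; β=-2, v≡17 (mod 37); (22|37)=-1, (17|37)=-1; sign (−1)^0·-1^-2·-1^0 = +1.
(a,b)_29: α=0, u≡1; β=-1, v≡11 (mod 29); (1|29)=+1, (11|29)=-1; sign (−1)^0·+1^-1·-1^0 = +1.
(a,b)_5: α=-2, u≡3; β=7, v≡4 (mod 5); (3|5)=-1, (4|5)=+1; sign (−1)^0·-1^7·+1^-2 = -1.
(a,b)_31: α=0, u≡13; β=1, v≡4 (mod 31); (13|31)=-1, (4|31)=+1; sign (−1)^0·-1^1·+1^0 = -1.
(a,b)_3: α=2, u≡2; β=0, v≡2 (mod 3); (2|3)=-1, (2|3)=-1; sign (−1)^0·-1^0·-1^2 = +1.
(a,b)_2: α=-6, β=14; u≡7, v≡1 (mod 8); ε(u)ε(v)=1·0, αω(v)=-6·0, βω(u)=14·0; sum ≡ 0  ⇒  +1.
|Ram(23, -4495)| = 2, even; anisotropic at {5, 31}.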